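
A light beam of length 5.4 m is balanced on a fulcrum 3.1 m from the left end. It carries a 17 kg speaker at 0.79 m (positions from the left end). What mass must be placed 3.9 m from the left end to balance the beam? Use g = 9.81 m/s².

Choose the fulcrum (at 3.1 m from the left end) as the axis so the support reaction has zero arm there.
Speaker: 17 × 9.81 = 166.8 N down at 0.79 m → arm 2.31 m, τ = 166.8 × 2.31 = 385.3 N·m counterclockwise.
Net moment of known loads = 385.3 N·m counterclockwise.
An unknown mass m at 3.9 m has arm 0.8 m; its moment is m·g·0.8 clockwise.
For rotational equilibrium, m × 9.81 × 0.8 = 385.3, so m = 385.3 / (9.81 × 0.8) = 49.1 kg.

m ≈ 49.1 kg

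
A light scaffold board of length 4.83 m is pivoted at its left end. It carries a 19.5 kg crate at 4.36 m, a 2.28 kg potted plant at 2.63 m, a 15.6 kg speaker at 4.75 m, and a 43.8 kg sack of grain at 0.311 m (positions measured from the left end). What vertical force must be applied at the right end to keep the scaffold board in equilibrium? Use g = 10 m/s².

F ≈ 370 N

Take moments about the left end.
Crate: 19.5 × 10 = 195 N down at 4.36 m → arm 4.36 m, τ = 195 × 4.36 = 850.2 N·m clockwise.
Potted plant: 2.28 × 10 = 22.8 N down at 2.63 m → arm 2.63 m, τ = 22.8 × 2.63 = 59.96 N·m clockwise.
Speaker: 15.6 × 10 = 156 N down at 4.75 m → arm 4.75 m, τ = 156 × 4.75 = 741 N·m clockwise.
Sack of grain: 43.8 × 10 = 438 N down at 0.311 m → arm 0.311 m, τ = 438 × 0.311 = 136.2 N·m clockwise.
Net moment of the loads = 1787 N·m clockwise.
The upward force F acts at the right end, arm 4.83 m, giving F × 4.83 counterclockwise.
Στ = 0 ⇒ F × 4.83 = 1787 ⇒ F = 1787 / 4.83 = 370 N.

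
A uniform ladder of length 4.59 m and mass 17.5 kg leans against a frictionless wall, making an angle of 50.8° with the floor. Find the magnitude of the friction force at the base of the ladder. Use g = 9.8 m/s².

About the foot of the ladder:
Ladder weight 17.5×9.8 = 171.5 N acts at 2.295 m along the ladder; its horizontal arm is 2.295·cos50.8° = 1.451 m → τ = 248.8 N·m clockwise.
Wall normal N acts horizontally at the top; its moment arm is the height L sinθ = 4.59·sin50.8° = 3.557 m, counterclockwise.
Balancing moments: N × 3.557 = 248.8, giving N = 69.9 N.
ΣFx = 0: friction at the foot balances the wall's push, so f = N_wall = 69.9 N.

f ≈ 69.9 N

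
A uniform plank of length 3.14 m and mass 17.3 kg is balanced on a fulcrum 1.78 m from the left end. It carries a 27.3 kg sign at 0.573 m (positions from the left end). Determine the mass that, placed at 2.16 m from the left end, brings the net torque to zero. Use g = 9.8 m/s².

Take moments about the fulcrum (at 1.78 m from the left end).
Beam weight: 17.3 × 9.8 = 169.5 N down at 1.57 m → arm 0.21 m, τ = 169.5 × 0.21 = 35.59 N·m counterclockwise.
Sign: 27.3 × 9.8 = 267.5 N down at 0.573 m → arm 1.207 m, τ = 267.5 × 1.207 = 322.9 N·m counterclockwise.
Net moment of known loads = 358.5 N·m counterclockwise.
An unknown mass m at 2.16 m has arm 0.38 m; its moment is m·g·0.38 clockwise.
Στ = 0 ⇒ m × 9.8 × 0.38 = 358.5 ⇒ m = 358.5 / (9.8 × 0.38) = 96.3 kg.

m ≈ 96.3 kg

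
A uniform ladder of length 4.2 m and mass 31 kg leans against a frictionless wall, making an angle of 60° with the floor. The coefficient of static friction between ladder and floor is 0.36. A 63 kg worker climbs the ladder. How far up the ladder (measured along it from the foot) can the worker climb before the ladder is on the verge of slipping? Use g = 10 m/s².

d ≈ 2.87 m

Take moments about the foot of the ladder.
Ladder weight 31×10 = 310 N acts at 2.1 m along the ladder; its horizontal arm is 2.1·cos60° = 1.05 m → τ = 325.5 N·m clockwise.
Worker weight 63×10 = 630 N at distance d → arm d·cos60° → τ = 630·d·0.5 clockwise.
Wall normal N at the top has arm L sinθ = 3.637 m counterclockwise, so Στ = 0 gives N·3.637 = 325.5 + 315·d.
ΣFy = 0 ⇒ N_floor = 940 N, so the maximum friction is μ_s·N_floor = 0.36×940 = 338.4 N. ΣFx = 0 ⇒ N_wall = f, so at the slipping point N = 338.4 N.
Substituting: 338.4×3.637 = 325.5 + 315·d ⇒ d = (1231 − 325.5) / 315 = 2.87 m.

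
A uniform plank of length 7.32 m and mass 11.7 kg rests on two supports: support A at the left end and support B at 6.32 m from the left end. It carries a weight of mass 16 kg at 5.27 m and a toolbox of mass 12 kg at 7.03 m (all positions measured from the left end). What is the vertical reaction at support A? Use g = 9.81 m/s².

R_A ≈ 61.2 N

Take moments about support B.
Beam weight: 11.7 × 9.81 = 114.8 N down at 3.66 m → arm 2.66 m, τ = 114.8 × 2.66 = 305.4 N·m counterclockwise.
Weight: 16 × 9.81 = 157 N down at 5.27 m → arm 1.05 m, τ = 157 × 1.05 = 164.8 N·m counterclockwise.
Toolbox: 12 × 9.81 = 117.7 N down at 7.03 m → arm 0.71 m, τ = 117.7 × 0.71 = 83.57 N·m clockwise.
Net load moment about support B = 386.6 N·m counterclockwise.
Reaction R at support A is upward at 0 m, arm 6.32 m → moment R × 6.32 clockwise.
Setting net torque to zero: R × 6.32 = 386.6 → R = 61.2 N.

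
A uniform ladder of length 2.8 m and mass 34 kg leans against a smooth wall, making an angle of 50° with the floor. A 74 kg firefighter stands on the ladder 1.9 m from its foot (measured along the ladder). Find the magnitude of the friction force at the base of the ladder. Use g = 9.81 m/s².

f ≈ 553 N

Sum moments about the foot of the ladder (the floor normal and friction both act there and drop out).
Ladder weight 34×9.81 = 333.5 N acts at 1.4 m along the ladder; its horizontal arm is 1.4·cos50° = 0.8999 m → τ = 300.1 N·m clockwise.
Firefighter: 74×9.81 = 725.9 N at 1.9 m → arm 1.221 m → τ = 886.3 N·m clockwise.
Wall normal N acts horizontally at the top; its moment arm is the height L sinθ = 2.8·sin50° = 2.145 m, counterclockwise.
Balancing moments: N × 2.145 = 1186, giving N = 553 N.
ΣFx = 0: friction at the foot balances the wall's push, so f = N_wall = 553 N.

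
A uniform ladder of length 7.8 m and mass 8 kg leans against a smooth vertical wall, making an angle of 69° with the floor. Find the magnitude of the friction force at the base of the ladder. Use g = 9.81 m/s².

Choose the foot of the ladder as the axis so the floor normal and friction both act there and drop out.
Ladder weight 8×9.81 = 78.48 N acts at 3.9 m along the ladder; its horizontal arm is 3.9·cos69° = 1.398 m → τ = 109.7 N·m clockwise.
Wall normal N acts horizontally at the top; its moment arm is the height L sinθ = 7.8·sin69° = 7.282 m, counterclockwise.
Setting net torque to zero: N × 7.282 = 109.7 → N = 15.1 N.
ΣFx = 0: friction at the foot balances the wall's push, so f = N_wall = 15.1 N.

f ≈ 15.1 N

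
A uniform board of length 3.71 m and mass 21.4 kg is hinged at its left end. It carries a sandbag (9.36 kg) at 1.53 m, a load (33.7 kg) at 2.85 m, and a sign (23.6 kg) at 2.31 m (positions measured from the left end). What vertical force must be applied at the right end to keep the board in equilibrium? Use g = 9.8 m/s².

Choose the left end as the axis so the unknown pivot reaction has zero arm there.
Beam weight: 21.4 × 9.8 = 209.7 N down at 1.855 m → arm 1.855 m, τ = 209.7 × 1.855 = 389 N·m clockwise.
Sandbag: 9.36 × 9.8 = 91.73 N down at 1.53 m → arm 1.53 m, τ = 91.73 × 1.53 = 140.3 N·m clockwise.
Load: 33.7 × 9.8 = 330.3 N down at 2.85 m → arm 2.85 m, τ = 330.3 × 2.85 = 941.4 N·m clockwise.
Sign: 23.6 × 9.8 = 231.3 N down at 2.31 m → arm 2.31 m, τ = 231.3 × 2.31 = 534.3 N·m clockwise.
Net moment of the loads = 2005 N·m clockwise.
The upward force F acts at the right end, arm 3.71 m, giving F × 3.71 counterclockwise.
Setting net torque to zero: F × 3.71 = 2005 → F = 2005 / 3.71 = 540 N.

F ≈ 540 N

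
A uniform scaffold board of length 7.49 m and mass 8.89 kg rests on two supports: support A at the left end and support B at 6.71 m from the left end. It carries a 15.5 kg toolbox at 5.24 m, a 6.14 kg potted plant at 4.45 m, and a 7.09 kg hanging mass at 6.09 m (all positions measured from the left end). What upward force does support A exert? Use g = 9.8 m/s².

R_A ≈ 98.5 N

About support B:
Beam weight: 8.89 × 9.8 = 87.12 N down at 3.745 m → arm 2.965 m, τ = 87.12 × 2.965 = 258.3 N·m counterclockwise.
Toolbox: 15.5 × 9.8 = 151.9 N down at 5.24 m → arm 1.47 m, τ = 151.9 × 1.47 = 223.3 N·m counterclockwise.
Potted plant: 6.14 × 9.8 = 60.17 N down at 4.45 m → arm 2.26 m, τ = 60.17 × 2.26 = 136 N·m counterclockwise.
Hanging mass: 7.09 × 9.8 = 69.48 N down at 6.09 m → arm 0.62 m, τ = 69.48 × 0.62 = 43.08 N·m counterclockwise.
Net load moment about support B = 660.7 N·m counterclockwise.
Reaction R at support A is upward at 0 m, arm 6.71 m → moment R × 6.71 clockwise.
For rotational equilibrium, R × 6.71 = 660.7, so R = 98.5 N.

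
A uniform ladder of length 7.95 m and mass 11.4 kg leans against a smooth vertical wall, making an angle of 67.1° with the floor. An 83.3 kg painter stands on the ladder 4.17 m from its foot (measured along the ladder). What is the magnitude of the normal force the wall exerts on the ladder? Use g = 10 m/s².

N_wall ≈ 209 N

Taking torques about the foot of the ladder:
Ladder weight 11.4×10 = 114 N acts at 3.975 m along the ladder; its horizontal arm is 3.975·cos67.1° = 1.547 m → τ = 176.4 N·m clockwise.
Painter: 83.3×10 = 833 N at 4.17 m → arm 1.623 m → τ = 1352 N·m clockwise.
Wall normal N acts horizontally at the top; its moment arm is the height L sinθ = 7.95·sin67.1° = 7.323 m, counterclockwise.
Balancing moments: N × 7.323 = 1528, giving N = 209 N.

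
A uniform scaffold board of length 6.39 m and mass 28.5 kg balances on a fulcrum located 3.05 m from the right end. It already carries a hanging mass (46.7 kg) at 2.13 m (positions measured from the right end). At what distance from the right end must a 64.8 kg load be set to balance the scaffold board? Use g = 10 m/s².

x ≈ 3.65 m from the right end

Choose the fulcrum (at 3.05 m from the right end) as the axis so the support reaction has zero arm there.
Beam weight: 28.5 × 10 = 285 N down at 3.195 m → arm 0.145 m, τ = 285 × 0.145 = 41.32 N·m counterclockwise.
Hanging mass: 46.7 × 10 = 467 N down at 2.13 m → arm 0.92 m, τ = 467 × 0.92 = 429.6 N·m clockwise.
Net moment of existing loads = 388.3 N·m clockwise.
The load weighs 64.8 × 10 = 648 N and must supply an equal counterclockwise moment, so its lever arm about the fulcrum is 388.3 / 648 = 0.599 m.
That puts it at 3.05 + 0.599 = 3.65 m from the right end.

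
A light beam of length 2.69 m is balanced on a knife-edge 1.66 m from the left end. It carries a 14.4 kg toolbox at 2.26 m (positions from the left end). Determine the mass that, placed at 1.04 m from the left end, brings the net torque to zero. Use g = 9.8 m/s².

Choose the knife-edge (at 1.66 m from the left end) as the axis so the support reaction has zero arm there.
Toolbox: 14.4 × 9.8 = 141.1 N down at 2.26 m → arm 0.6 m, τ = 141.1 × 0.6 = 84.66 N·m clockwise.
Net moment of known loads = 84.66 N·m clockwise.
An unknown mass m at 1.04 m has arm 0.62 m; its moment is m·g·0.62 counterclockwise.
Στ = 0 ⇒ m × 9.8 × 0.62 = 84.66 ⇒ m = 84.66 / (9.8 × 0.62) = 13.9 kg.

m ≈ 13.9 kg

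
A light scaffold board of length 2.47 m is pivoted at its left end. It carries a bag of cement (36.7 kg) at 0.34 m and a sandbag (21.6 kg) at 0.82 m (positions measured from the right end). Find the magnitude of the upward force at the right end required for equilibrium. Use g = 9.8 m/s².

Taking torques about the left end:
Bag of cement: 36.7 × 9.8 = 359.7 N down at 0.34 m → arm 2.13 m, τ = 359.7 × 2.13 = 766.2 N·m clockwise.
Sandbag: 21.6 × 9.8 = 211.7 N down at 0.82 m → arm 1.65 m, τ = 211.7 × 1.65 = 349.3 N·m clockwise.
Net moment of the loads = 1116 N·m clockwise.
The upward force F acts at the right end, arm 2.47 m, giving F × 2.47 counterclockwise.
Στ = 0 ⇒ F × 2.47 = 1116 ⇒ F = 1116 / 2.47 = 452 N.

F ≈ 452 N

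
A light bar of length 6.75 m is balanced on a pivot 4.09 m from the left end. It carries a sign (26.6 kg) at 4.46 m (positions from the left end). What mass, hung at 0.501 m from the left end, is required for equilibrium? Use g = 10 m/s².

Choose the pivot (at 4.09 m from the left end) as the axis so the support reaction has zero arm there.
Sign: 26.6 × 10 = 266 N down at 4.46 m → arm 0.37 m, τ = 266 × 0.37 = 98.42 N·m clockwise.
Net moment of known loads = 98.42 N·m clockwise.
An unknown mass m at 0.501 m has arm 3.589 m; its moment is m·g·3.589 counterclockwise.
Στ = 0 ⇒ m × 10 × 3.589 = 98.42 ⇒ m = 98.42 / (10 × 3.589) = 2.74 kg.

m ≈ 2.74 kg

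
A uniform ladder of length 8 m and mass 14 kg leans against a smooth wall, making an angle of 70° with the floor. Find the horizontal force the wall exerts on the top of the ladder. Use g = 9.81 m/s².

Choose the foot of the ladder as the axis so the floor normal and friction both act there and drop out.
Ladder weight 14×9.81 = 137.3 N acts at 4 m along the ladder; its horizontal arm is 4·cos70° = 1.368 m → τ = 187.8 N·m clockwise.
Wall normal N acts horizontally at the top; its moment arm is the height L sinθ = 8·sin70° = 7.518 m, counterclockwise.
Setting net torque to zero: N × 7.518 = 187.8 → N = 25 N.

N_wall ≈ 25 N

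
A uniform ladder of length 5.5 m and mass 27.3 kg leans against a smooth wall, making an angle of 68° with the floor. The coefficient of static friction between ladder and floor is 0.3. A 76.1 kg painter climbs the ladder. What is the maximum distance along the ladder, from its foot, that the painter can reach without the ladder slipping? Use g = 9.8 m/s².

Choose the foot of the ladder as the axis so the floor normal and friction both act there and drop out.
Ladder weight 27.3×9.8 = 267.5 N acts at 2.75 m along the ladder; its horizontal arm is 2.75·cos68° = 1.03 m → τ = 275.5 N·m clockwise.
Painter weight 76.1×9.8 = 745.8 N at distance d → arm d·cos68° → τ = 745.8·d·0.3746 clockwise.
Wall normal N at the top has arm L sinθ = 5.1 m counterclockwise, so Στ = 0 gives N·5.1 = 275.5 + 279.4·d.
ΣFy = 0 ⇒ N_floor = 1013 N, so the maximum friction is μ_s·N_floor = 0.3×1013 = 303.9 N. ΣFx = 0 ⇒ N_wall = f, so at the slipping point N = 303.9 N.
Substituting: 303.9×5.1 = 275.5 + 279.4·d ⇒ d = (1550 − 275.5) / 279.4 = 4.56 m.

d ≈ 4.56 m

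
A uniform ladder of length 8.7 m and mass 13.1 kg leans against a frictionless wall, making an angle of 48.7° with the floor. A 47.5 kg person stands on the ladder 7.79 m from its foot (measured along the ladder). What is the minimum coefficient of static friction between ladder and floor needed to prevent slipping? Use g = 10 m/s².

μ_min ≈ 0.712

Sum moments about the foot of the ladder (the floor normal and friction both act there and drop out).
Ladder weight 13.1×10 = 131 N acts at 4.35 m along the ladder; its horizontal arm is 4.35·cos48.7° = 2.871 m → τ = 376.1 N·m clockwise.
Person: 47.5×10 = 475 N at 7.79 m → arm 5.141 m → τ = 2442 N·m clockwise.
Wall normal N acts horizontally at the top; its moment arm is the height L sinθ = 8.7·sin48.7° = 6.536 m, counterclockwise.
Στ = 0 ⇒ N × 6.536 = 2818 ⇒ N = 431.2 N.
ΣFx = 0 ⇒ f = N_wall = 431.2 N. ΣFy = 0 ⇒ N_floor = 606 N.
μ_min = f / N_floor = 431.2 / 606 = 0.712.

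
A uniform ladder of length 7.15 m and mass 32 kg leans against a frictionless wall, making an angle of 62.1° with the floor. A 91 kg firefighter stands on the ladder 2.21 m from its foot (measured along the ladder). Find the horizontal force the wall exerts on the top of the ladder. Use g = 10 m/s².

Sum moments about the foot of the ladder (the floor normal and friction both act there and drop out).
Ladder weight 32×10 = 320 N acts at 3.575 m along the ladder; its horizontal arm is 3.575·cos62.1° = 1.673 m → τ = 535.4 N·m clockwise.
Firefighter: 91×10 = 910 N at 2.21 m → arm 1.034 m → τ = 940.9 N·m clockwise.
Wall normal N acts horizontally at the top; its moment arm is the height L sinθ = 7.15·sin62.1° = 6.319 m, counterclockwise.
Setting net torque to zero: N × 6.319 = 1476 → N = 234 N.

N_wall ≈ 234 N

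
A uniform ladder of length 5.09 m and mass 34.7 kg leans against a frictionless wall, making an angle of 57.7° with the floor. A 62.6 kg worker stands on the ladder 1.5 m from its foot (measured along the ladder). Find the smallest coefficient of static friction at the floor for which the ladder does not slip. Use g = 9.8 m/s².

About the foot of the ladder:
Ladder weight 34.7×9.8 = 340.1 N acts at 2.545 m along the ladder; its horizontal arm is 2.545·cos57.7° = 1.36 m → τ = 462.5 N·m clockwise.
Worker: 62.6×9.8 = 613.5 N at 1.5 m → arm 0.8015 m → τ = 491.7 N·m clockwise.
Wall normal N acts horizontally at the top; its moment arm is the height L sinθ = 5.09·sin57.7° = 4.302 m, counterclockwise.
Στ = 0 ⇒ N × 4.302 = 954.2 ⇒ N = 221.8 N.
ΣFx = 0 ⇒ f = N_wall = 221.8 N. ΣFy = 0 ⇒ N_floor = 953.6 N.
μ_min = f / N_floor = 221.8 / 953.6 = 0.233.

μ_min ≈ 0.233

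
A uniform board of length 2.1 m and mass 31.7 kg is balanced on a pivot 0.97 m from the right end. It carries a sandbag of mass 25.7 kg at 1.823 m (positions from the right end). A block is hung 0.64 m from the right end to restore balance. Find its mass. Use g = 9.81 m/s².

Take moments about the pivot (at 0.97 m from the right end).
Beam weight: 31.7 × 9.81 = 311 N down at 1.05 m → arm 0.08 m, τ = 311 × 0.08 = 24.88 N·m counterclockwise.
Sandbag: 25.7 × 9.81 = 252.1 N down at 1.823 m → arm 0.853 m, τ = 252.1 × 0.853 = 215 N·m counterclockwise.
Net moment of known loads = 239.9 N·m counterclockwise.
An unknown mass m at 0.64 m has arm 0.33 m; its moment is m·g·0.33 clockwise.
Balancing moments: m × 9.81 × 0.33 = 239.9, giving m = 239.9 / (9.81 × 0.33) = 74.1 kg.

m ≈ 74.1 kg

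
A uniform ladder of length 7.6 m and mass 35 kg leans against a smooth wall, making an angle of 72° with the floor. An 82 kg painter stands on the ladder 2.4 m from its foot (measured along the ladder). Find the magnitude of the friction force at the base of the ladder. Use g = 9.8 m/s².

f ≈ 138 N

Choose the foot of the ladder as the axis so the floor normal and friction both act there and drop out.
Ladder weight 35×9.8 = 343 N acts at 3.8 m along the ladder; its horizontal arm is 3.8·cos72° = 1.174 m → τ = 402.7 N·m clockwise.
Painter: 82×9.8 = 803.6 N at 2.4 m → arm 0.7416 m → τ = 595.9 N·m clockwise.
Wall normal N acts horizontally at the top; its moment arm is the height L sinθ = 7.6·sin72° = 7.228 m, counterclockwise.
For rotational equilibrium, N × 7.228 = 998.6, so N = 138 N.
ΣFx = 0: friction at the foot balances the wall's push, so f = N_wall = 138 N.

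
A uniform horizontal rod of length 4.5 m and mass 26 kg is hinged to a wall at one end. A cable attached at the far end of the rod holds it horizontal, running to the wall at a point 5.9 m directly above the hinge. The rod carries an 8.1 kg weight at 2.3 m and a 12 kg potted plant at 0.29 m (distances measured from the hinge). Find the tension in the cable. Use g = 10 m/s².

T ≈ 225 N

Taking torques about the hinge:
Beam weight: 26 × 10 = 260 N down at 2.25 m → arm 2.25 m, τ = 260 × 2.25 = 585 N·m clockwise.
Weight: 8.1 × 10 = 81 N down at 2.3 m → arm 2.3 m, τ = 81 × 2.3 = 186.3 N·m clockwise.
Potted plant: 12 × 10 = 120 N down at 0.29 m → arm 0.29 m, τ = 120 × 0.29 = 34.8 N·m clockwise.
Total clockwise load moment = 806.1 N·m.
The cable tension T acts at 4.5 m; only its component perpendicular to the rod, T sinθ, produces torque. sinθ = h/√(h²+d²) = 5.9/√(5.9²+4.5²) = 0.7951.
Setting net torque to zero: T × 4.5 × 0.7951 = 806.1 → T = 806.1 / 3.578 = 225 N.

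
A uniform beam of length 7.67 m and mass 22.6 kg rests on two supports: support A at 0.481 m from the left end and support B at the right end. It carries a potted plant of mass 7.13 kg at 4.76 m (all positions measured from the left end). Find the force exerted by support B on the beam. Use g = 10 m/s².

Taking torques about support A:
Beam weight: 22.6 × 10 = 226 N down at 3.835 m → arm 3.354 m, τ = 226 × 3.354 = 758 N·m clockwise.
Potted plant: 7.13 × 10 = 71.3 N down at 4.76 m → arm 4.279 m, τ = 71.3 × 4.279 = 305.1 N·m clockwise.
Net load moment about support A = 1063 N·m clockwise.
Reaction R at support B is upward at 7.67 m, arm 7.189 m → moment R × 7.189 counterclockwise.
Στ = 0 ⇒ R × 7.189 = 1063 ⇒ R = 148 N.

R_B ≈ 148 N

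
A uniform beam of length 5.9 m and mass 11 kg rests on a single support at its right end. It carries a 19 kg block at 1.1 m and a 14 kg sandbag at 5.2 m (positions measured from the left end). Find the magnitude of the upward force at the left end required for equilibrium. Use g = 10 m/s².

F ≈ 226 N

Take moments about the right end.
Beam weight: 11 × 10 = 110 N down at 2.95 m → arm 2.95 m, τ = 110 × 2.95 = 324.5 N·m counterclockwise.
Block: 19 × 10 = 190 N down at 1.1 m → arm 4.8 m, τ = 190 × 4.8 = 912 N·m counterclockwise.
Sandbag: 14 × 10 = 140 N down at 5.2 m → arm 0.7 m, τ = 140 × 0.7 = 98 N·m counterclockwise.
Net moment of the loads = 1334 N·m counterclockwise.
The upward force F acts at the left end, arm 5.9 m, giving F × 5.9 clockwise.
Setting net torque to zero: F × 5.9 = 1334 → F = 1334 / 5.9 = 226 N.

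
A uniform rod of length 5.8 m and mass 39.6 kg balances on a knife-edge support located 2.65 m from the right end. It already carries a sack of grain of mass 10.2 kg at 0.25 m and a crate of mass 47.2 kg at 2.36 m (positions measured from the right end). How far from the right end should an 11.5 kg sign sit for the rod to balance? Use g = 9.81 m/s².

Take moments about the knife-edge support (at 2.65 m from the right end).
Beam weight: 39.6 × 9.81 = 388.5 N down at 2.9 m → arm 0.25 m, τ = 388.5 × 0.25 = 97.12 N·m counterclockwise.
Sack of grain: 10.2 × 9.81 = 100.1 N down at 0.25 m → arm 2.4 m, τ = 100.1 × 2.4 = 240.2 N·m clockwise.
Crate: 47.2 × 9.81 = 463 N down at 2.36 m → arm 0.29 m, τ = 463 × 0.29 = 134.3 N·m clockwise.
Net moment of existing loads = 277.4 N·m clockwise.
The sign weighs 11.5 × 9.81 = 112.8 N and must supply an equal counterclockwise moment, so its lever arm about the knife-edge support is 277.4 / 112.8 = 2.46 m.
That puts it at 2.65 + 2.46 = 5.11 m from the right end.

x ≈ 5.11 m from the right end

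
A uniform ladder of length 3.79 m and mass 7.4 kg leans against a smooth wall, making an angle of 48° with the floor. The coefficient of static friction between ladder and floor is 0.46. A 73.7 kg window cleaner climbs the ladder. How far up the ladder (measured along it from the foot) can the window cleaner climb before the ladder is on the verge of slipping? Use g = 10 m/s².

Choose the foot of the ladder as the axis so the floor normal and friction both act there and drop out.
Ladder weight 7.4×10 = 74 N acts at 1.895 m along the ladder; its horizontal arm is 1.895·cos48° = 1.268 m → τ = 93.83 N·m clockwise.
Window cleaner weight 73.7×10 = 737 N at distance d → arm d·cos48° → τ = 737·d·0.6691 clockwise.
Wall normal N at the top has arm L sinθ = 2.817 m counterclockwise, so Στ = 0 gives N·2.817 = 93.83 + 493.1·d.
ΣFy = 0 ⇒ N_floor = 811 N, so the maximum friction is μ_s·N_floor = 0.46×811 = 373.1 N. ΣFx = 0 ⇒ N_wall = f, so at the slipping point N = 373.1 N.
Substituting: 373.1×2.817 = 93.83 + 493.1·d ⇒ d = (1051 − 93.83) / 493.1 = 1.94 m.

d ≈ 1.94 m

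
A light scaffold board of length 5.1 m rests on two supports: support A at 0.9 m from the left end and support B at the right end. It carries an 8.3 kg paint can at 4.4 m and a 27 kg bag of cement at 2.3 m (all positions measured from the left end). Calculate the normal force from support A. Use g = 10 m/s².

R_A ≈ 194 N

About support B:
Paint can: 8.3 × 10 = 83 N down at 4.4 m → arm 0.7 m, τ = 83 × 0.7 = 58.1 N·m counterclockwise.
Bag of cement: 27 × 10 = 270 N down at 2.3 m → arm 2.8 m, τ = 270 × 2.8 = 756 N·m counterclockwise.
Net load moment about support B = 814.1 N·m counterclockwise.
Reaction R at support A is upward at 0.9 m, arm 4.2 m → moment R × 4.2 clockwise.
Setting net torque to zero: R × 4.2 = 814.1 → R = 194 N.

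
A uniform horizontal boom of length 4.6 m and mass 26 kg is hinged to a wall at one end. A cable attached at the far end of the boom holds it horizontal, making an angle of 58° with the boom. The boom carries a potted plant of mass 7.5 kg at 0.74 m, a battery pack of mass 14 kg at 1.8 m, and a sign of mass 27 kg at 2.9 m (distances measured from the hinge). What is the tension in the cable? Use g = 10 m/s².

Choose the hinge as the axis so the unknown hinge reaction has zero arm there.
Beam weight: 26 × 10 = 260 N down at 2.3 m → arm 2.3 m, τ = 260 × 2.3 = 598 N·m clockwise.
Potted plant: 7.5 × 10 = 75 N down at 0.74 m → arm 0.74 m, τ = 75 × 0.74 = 55.5 N·m clockwise.
Battery pack: 14 × 10 = 140 N down at 1.8 m → arm 1.8 m, τ = 140 × 1.8 = 252 N·m clockwise.
Sign: 27 × 10 = 270 N down at 2.9 m → arm 2.9 m, τ = 270 × 2.9 = 783 N·m clockwise.
Total clockwise load moment = 1688 N·m.
The cable tension T acts at 4.6 m; only its component perpendicular to the boom, T sinθ, produces torque. sin 58° = 0.848.
Στ = 0 ⇒ T × 4.6 × 0.848 = 1688 ⇒ T = 1688 / 3.901 = 433 N.

T ≈ 433 N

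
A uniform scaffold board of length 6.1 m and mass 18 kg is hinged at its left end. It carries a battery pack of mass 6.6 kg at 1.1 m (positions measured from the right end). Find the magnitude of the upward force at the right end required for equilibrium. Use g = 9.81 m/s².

F ≈ 141 N

Take moments about the left end.
Beam weight: 18 × 9.81 = 176.6 N down at 3.05 m → arm 3.05 m, τ = 176.6 × 3.05 = 538.6 N·m clockwise.
Battery pack: 6.6 × 9.81 = 64.75 N down at 1.1 m → arm 5 m, τ = 64.75 × 5 = 323.8 N·m clockwise.
Net moment of the loads = 862.4 N·m clockwise.
The upward force F acts at the right end, arm 6.1 m, giving F × 6.1 counterclockwise.
Balancing moments: F × 6.1 = 862.4, giving F = 862.4 / 6.1 = 141 N.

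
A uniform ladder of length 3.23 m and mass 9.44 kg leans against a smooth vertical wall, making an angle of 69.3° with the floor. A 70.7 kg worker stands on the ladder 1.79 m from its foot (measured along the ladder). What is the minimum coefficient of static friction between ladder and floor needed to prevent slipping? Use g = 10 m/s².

Sum moments about the foot of the ladder (the floor normal and friction both act there and drop out).
Ladder weight 9.44×10 = 94.4 N acts at 1.615 m along the ladder; its horizontal arm is 1.615·cos69.3° = 0.5709 m → τ = 53.89 N·m clockwise.
Worker: 70.7×10 = 707 N at 1.79 m → arm 0.6327 m → τ = 447.3 N·m clockwise.
Wall normal N acts horizontally at the top; its moment arm is the height L sinθ = 3.23·sin69.3° = 3.021 m, counterclockwise.
For rotational equilibrium, N × 3.021 = 501.2, so N = 165.9 N.
ΣFx = 0 ⇒ f = N_wall = 165.9 N. ΣFy = 0 ⇒ N_floor = 801.4 N.
μ_min = f / N_floor = 165.9 / 801.4 = 0.207.

μ_min ≈ 0.207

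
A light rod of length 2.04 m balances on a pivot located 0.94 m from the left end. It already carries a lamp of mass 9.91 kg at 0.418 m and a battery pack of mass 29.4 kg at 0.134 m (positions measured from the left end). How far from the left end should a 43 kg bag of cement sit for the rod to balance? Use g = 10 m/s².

x ≈ 1.61 m from the left end

About the pivot (at 0.94 m from the left end):
Lamp: 9.91 × 10 = 99.1 N down at 0.418 m → arm 0.522 m, τ = 99.1 × 0.522 = 51.73 N·m counterclockwise.
Battery pack: 29.4 × 10 = 294 N down at 0.134 m → arm 0.806 m, τ = 294 × 0.806 = 237 N·m counterclockwise.
Net moment of existing loads = 288.7 N·m counterclockwise.
The bag of cement weighs 43 × 10 = 430 N and must supply an equal clockwise moment, so its lever arm about the pivot is 288.7 / 430 = 0.671 m.
That puts it at 0.94 + 0.671 = 1.61 m from the left end.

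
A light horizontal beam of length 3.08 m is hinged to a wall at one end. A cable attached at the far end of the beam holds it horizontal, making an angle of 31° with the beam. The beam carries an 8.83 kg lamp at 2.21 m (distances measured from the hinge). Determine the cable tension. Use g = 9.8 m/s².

T ≈ 121 N

Sum moments about the hinge (the unknown hinge reaction has zero arm there).
Lamp: 8.83 × 9.8 = 86.53 N down at 2.21 m → arm 2.21 m, τ = 86.53 × 2.21 = 191.2 N·m clockwise.
Total clockwise load moment = 191.2 N·m.
The cable tension T acts at 3.08 m; only its component perpendicular to the beam, T sinθ, produces torque. sin 31° = 0.515.
For rotational equilibrium, T × 3.08 × 0.515 = 191.2, so T = 191.2 / 1.586 = 121 N.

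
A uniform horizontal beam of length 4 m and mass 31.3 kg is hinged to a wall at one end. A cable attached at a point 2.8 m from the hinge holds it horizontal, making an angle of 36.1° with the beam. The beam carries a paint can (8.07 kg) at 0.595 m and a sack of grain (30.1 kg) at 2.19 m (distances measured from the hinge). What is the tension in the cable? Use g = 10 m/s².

Choose the hinge as the axis so the unknown hinge reaction has zero arm there.
Beam weight: 31.3 × 10 = 313 N down at 2 m → arm 2 m, τ = 313 × 2 = 626 N·m clockwise.
Paint can: 8.07 × 10 = 80.7 N down at 0.595 m → arm 0.595 m, τ = 80.7 × 0.595 = 48.02 N·m clockwise.
Sack of grain: 30.1 × 10 = 301 N down at 2.19 m → arm 2.19 m, τ = 301 × 2.19 = 659.2 N·m clockwise.
Total clockwise load moment = 1333 N·m.
The cable tension T acts at 2.8 m; only its component perpendicular to the beam, T sinθ, produces torque. sin 36.1° = 0.5892.
For rotational equilibrium, T × 2.8 × 0.5892 = 1333, so T = 1333 / 1.65 = 808 N.

T ≈ 808 N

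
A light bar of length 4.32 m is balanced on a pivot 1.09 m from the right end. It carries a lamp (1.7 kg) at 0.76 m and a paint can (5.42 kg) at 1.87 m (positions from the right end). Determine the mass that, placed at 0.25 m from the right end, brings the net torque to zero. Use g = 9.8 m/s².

m ≈ 4.36 kg

Sum moments about the pivot (at 1.09 m from the right end) (the support reaction has zero arm there).
Lamp: 1.7 × 9.8 = 16.66 N down at 0.76 m → arm 0.33 m, τ = 16.66 × 0.33 = 5.498 N·m clockwise.
Paint can: 5.42 × 9.8 = 53.12 N down at 1.87 m → arm 0.78 m, τ = 53.12 × 0.78 = 41.43 N·m counterclockwise.
Net moment of known loads = 35.93 N·m counterclockwise.
An unknown mass m at 0.25 m has arm 0.84 m; its moment is m·g·0.84 clockwise.
Balancing moments: m × 9.8 × 0.84 = 35.93, giving m = 35.93 / (9.8 × 0.84) = 4.36 kg.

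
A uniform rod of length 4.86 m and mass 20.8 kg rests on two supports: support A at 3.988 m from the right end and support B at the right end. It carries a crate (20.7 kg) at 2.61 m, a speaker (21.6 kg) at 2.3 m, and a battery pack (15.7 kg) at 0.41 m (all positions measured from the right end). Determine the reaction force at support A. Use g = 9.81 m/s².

R_A ≈ 395 N

Choose support B as the axis so its reaction then has zero moment arm.
Beam weight: 20.8 × 9.81 = 204 N down at 2.43 m → arm 2.43 m, τ = 204 × 2.43 = 495.7 N·m counterclockwise.
Crate: 20.7 × 9.81 = 203.1 N down at 2.61 m → arm 2.61 m, τ = 203.1 × 2.61 = 530.1 N·m counterclockwise.
Speaker: 21.6 × 9.81 = 211.9 N down at 2.3 m → arm 2.3 m, τ = 211.9 × 2.3 = 487.4 N·m counterclockwise.
Battery pack: 15.7 × 9.81 = 154 N down at 0.41 m → arm 0.41 m, τ = 154 × 0.41 = 63.14 N·m counterclockwise.
Net load moment about support B = 1576 N·m counterclockwise.
Reaction R at support A is upward at 3.988 m, arm 3.988 m → moment R × 3.988 clockwise.
Balancing moments: R × 3.988 = 1576, giving R = 395 N.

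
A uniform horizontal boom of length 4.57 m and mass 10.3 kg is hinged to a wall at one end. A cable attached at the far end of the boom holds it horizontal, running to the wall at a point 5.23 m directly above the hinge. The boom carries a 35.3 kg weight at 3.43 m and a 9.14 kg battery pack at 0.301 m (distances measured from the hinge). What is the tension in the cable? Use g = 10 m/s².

T ≈ 428 N

Take moments about the hinge.
Beam weight: 10.3 × 10 = 103 N down at 2.285 m → arm 2.285 m, τ = 103 × 2.285 = 235.4 N·m clockwise.
Weight: 35.3 × 10 = 353 N down at 3.43 m → arm 3.43 m, τ = 353 × 3.43 = 1211 N·m clockwise.
Battery pack: 9.14 × 10 = 91.4 N down at 0.301 m → arm 0.301 m, τ = 91.4 × 0.301 = 27.51 N·m clockwise.
Total clockwise load moment = 1474 N·m.
The cable tension T acts at 4.57 m; only its component perpendicular to the boom, T sinθ, produces torque. sinθ = h/√(h²+d²) = 5.23/√(5.23²+4.57²) = 0.753.
Setting net torque to zero: T × 4.57 × 0.753 = 1474 → T = 1474 / 3.441 = 428 N.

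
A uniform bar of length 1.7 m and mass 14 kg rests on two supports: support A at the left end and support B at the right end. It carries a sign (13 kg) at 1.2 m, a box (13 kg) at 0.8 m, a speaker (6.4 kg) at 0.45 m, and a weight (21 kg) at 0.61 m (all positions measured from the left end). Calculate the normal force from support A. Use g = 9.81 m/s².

R_A ≈ 352 N

Taking torques about support B:
Beam weight: 14 × 9.81 = 137.3 N down at 0.85 m → arm 0.85 m, τ = 137.3 × 0.85 = 116.7 N·m counterclockwise.
Sign: 13 × 9.81 = 127.5 N down at 1.2 m → arm 0.5 m, τ = 127.5 × 0.5 = 63.75 N·m counterclockwise.
Box: 13 × 9.81 = 127.5 N down at 0.8 m → arm 0.9 m, τ = 127.5 × 0.9 = 114.8 N·m counterclockwise.
Speaker: 6.4 × 9.81 = 62.78 N down at 0.45 m → arm 1.25 m, τ = 62.78 × 1.25 = 78.47 N·m counterclockwise.
Weight: 21 × 9.81 = 206 N down at 0.61 m → arm 1.09 m, τ = 206 × 1.09 = 224.5 N·m counterclockwise.
Net load moment about support B = 598.2 N·m counterclockwise.
Reaction R at support A is upward at 0 m, arm 1.7 m → moment R × 1.7 clockwise.
Balancing moments: R × 1.7 = 598.2, giving R = 352 N.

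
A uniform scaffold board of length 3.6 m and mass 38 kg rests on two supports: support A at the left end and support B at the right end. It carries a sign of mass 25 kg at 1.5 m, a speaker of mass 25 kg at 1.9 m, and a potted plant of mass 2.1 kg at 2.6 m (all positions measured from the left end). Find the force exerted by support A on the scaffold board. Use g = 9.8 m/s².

R_A ≈ 451 N

Choose support B as the axis so its reaction then has zero moment arm.
Beam weight: 38 × 9.8 = 372.4 N down at 1.8 m → arm 1.8 m, τ = 372.4 × 1.8 = 670.3 N·m counterclockwise.
Sign: 25 × 9.8 = 245 N down at 1.5 m → arm 2.1 m, τ = 245 × 2.1 = 514.5 N·m counterclockwise.
Speaker: 25 × 9.8 = 245 N down at 1.9 m → arm 1.7 m, τ = 245 × 1.7 = 416.5 N·m counterclockwise.
Potted plant: 2.1 × 9.8 = 20.58 N down at 2.6 m → arm 1 m, τ = 20.58 × 1 = 20.58 N·m counterclockwise.
Net load moment about support B = 1622 N·m counterclockwise.
Reaction R at support A is upward at 0 m, arm 3.6 m → moment R × 3.6 clockwise.
For rotational equilibrium, R × 3.6 = 1622, so R = 451 N.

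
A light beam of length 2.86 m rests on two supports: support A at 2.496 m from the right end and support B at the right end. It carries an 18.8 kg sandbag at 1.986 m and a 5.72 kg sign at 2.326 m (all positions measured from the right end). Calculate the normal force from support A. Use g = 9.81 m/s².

R_A ≈ 199 N

About support B:
Sandbag: 18.8 × 9.81 = 184.4 N down at 1.986 m → arm 1.986 m, τ = 184.4 × 1.986 = 366.2 N·m counterclockwise.
Sign: 5.72 × 9.81 = 56.11 N down at 2.326 m → arm 2.326 m, τ = 56.11 × 2.326 = 130.5 N·m counterclockwise.
Net load moment about support B = 496.7 N·m counterclockwise.
Reaction R at support A is upward at 2.496 m, arm 2.496 m → moment R × 2.496 clockwise.
Setting net torque to zero: R × 2.496 = 496.7 → R = 199 N.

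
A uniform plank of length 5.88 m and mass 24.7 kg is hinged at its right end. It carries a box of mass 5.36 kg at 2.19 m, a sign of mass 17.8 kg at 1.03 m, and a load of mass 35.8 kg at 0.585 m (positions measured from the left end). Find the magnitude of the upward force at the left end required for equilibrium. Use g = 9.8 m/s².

Choose the right end as the axis so the unknown pivot reaction has zero arm there.
Beam weight: 24.7 × 9.8 = 242.1 N down at 2.94 m → arm 2.94 m, τ = 242.1 × 2.94 = 711.8 N·m counterclockwise.
Box: 5.36 × 9.8 = 52.53 N down at 2.19 m → arm 3.69 m, τ = 52.53 × 3.69 = 193.8 N·m counterclockwise.
Sign: 17.8 × 9.8 = 174.4 N down at 1.03 m → arm 4.85 m, τ = 174.4 × 4.85 = 845.8 N·m counterclockwise.
Load: 35.8 × 9.8 = 350.8 N down at 0.585 m → arm 5.295 m, τ = 350.8 × 5.295 = 1857 N·m counterclockwise.
Net moment of the loads = 3608 N·m counterclockwise.
The upward force F acts at the left end, arm 5.88 m, giving F × 5.88 clockwise.
Στ = 0 ⇒ F × 5.88 = 3608 ⇒ F = 3608 / 5.88 = 614 N.

F ≈ 614 N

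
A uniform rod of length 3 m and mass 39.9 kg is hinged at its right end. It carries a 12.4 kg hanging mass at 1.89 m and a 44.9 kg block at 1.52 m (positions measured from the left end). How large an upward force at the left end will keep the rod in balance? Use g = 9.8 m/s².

F ≈ 458 N

Choose the right end as the axis so the unknown pivot reaction has zero arm there.
Beam weight: 39.9 × 9.8 = 391 N down at 1.5 m → arm 1.5 m, τ = 391 × 1.5 = 586.5 N·m counterclockwise.
Hanging mass: 12.4 × 9.8 = 121.5 N down at 1.89 m → arm 1.11 m, τ = 121.5 × 1.11 = 134.9 N·m counterclockwise.
Block: 44.9 × 9.8 = 440 N down at 1.52 m → arm 1.48 m, τ = 440 × 1.48 = 651.2 N·m counterclockwise.
Net moment of the loads = 1373 N·m counterclockwise.
The upward force F acts at the left end, arm 3 m, giving F × 3 clockwise.
Setting net torque to zero: F × 3 = 1373 → F = 1373 / 3 = 458 N.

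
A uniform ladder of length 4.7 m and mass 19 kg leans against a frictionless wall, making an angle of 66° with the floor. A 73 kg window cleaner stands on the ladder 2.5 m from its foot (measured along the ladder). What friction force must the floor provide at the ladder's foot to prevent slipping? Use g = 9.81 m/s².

Choose the foot of the ladder as the axis so the floor normal and friction both act there and drop out.
Ladder weight 19×9.81 = 186.4 N acts at 2.35 m along the ladder; its horizontal arm is 2.35·cos66° = 0.9558 m → τ = 178.2 N·m clockwise.
Window cleaner: 73×9.81 = 716.1 N at 2.5 m → arm 1.017 m → τ = 728.3 N·m clockwise.
Wall normal N acts horizontally at the top; its moment arm is the height L sinθ = 4.7·sin66° = 4.294 m, counterclockwise.
For rotational equilibrium, N × 4.294 = 906.5, so N = 211 N.
ΣFx = 0: friction at the foot balances the wall's push, so f = N_wall = 211 N.

f ≈ 211 N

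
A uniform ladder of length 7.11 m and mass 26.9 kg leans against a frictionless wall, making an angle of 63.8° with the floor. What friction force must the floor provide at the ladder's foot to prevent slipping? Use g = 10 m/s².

Sum moments about the foot of the ladder (the floor normal and friction both act there and drop out).
Ladder weight 26.9×10 = 269 N acts at 3.555 m along the ladder; its horizontal arm is 3.555·cos63.8° = 1.57 m → τ = 422.3 N·m clockwise.
Wall normal N acts horizontally at the top; its moment arm is the height L sinθ = 7.11·sin63.8° = 6.38 m, counterclockwise.
Balancing moments: N × 6.38 = 422.3, giving N = 66.2 N.
ΣFx = 0: friction at the foot balances the wall's push, so f = N_wall = 66.2 N.

f ≈ 66.2 N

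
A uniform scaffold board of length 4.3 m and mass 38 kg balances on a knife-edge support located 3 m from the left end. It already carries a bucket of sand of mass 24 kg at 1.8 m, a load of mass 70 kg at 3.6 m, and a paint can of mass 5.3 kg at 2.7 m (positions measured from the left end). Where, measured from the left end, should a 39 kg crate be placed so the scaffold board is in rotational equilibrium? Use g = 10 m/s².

x ≈ 3.53 m from the left end

Sum moments about the knife-edge support (at 3 m from the left end) (the support reaction has zero arm there).
Beam weight: 38 × 10 = 380 N down at 2.15 m → arm 0.85 m, τ = 380 × 0.85 = 323 N·m counterclockwise.
Bucket of sand: 24 × 10 = 240 N down at 1.8 m → arm 1.2 m, τ = 240 × 1.2 = 288 N·m counterclockwise.
Load: 70 × 10 = 700 N down at 3.6 m → arm 0.6 m, τ = 700 × 0.6 = 420 N·m clockwise.
Paint can: 5.3 × 10 = 53 N down at 2.7 m → arm 0.3 m, τ = 53 × 0.3 = 15.9 N·m counterclockwise.
Net moment of existing loads = 206.9 N·m counterclockwise.
The crate weighs 39 × 10 = 390 N and must supply an equal clockwise moment, so its lever arm about the knife-edge support is 206.9 / 390 = 0.531 m.
That puts it at 3 + 0.531 = 3.53 m from the left end.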